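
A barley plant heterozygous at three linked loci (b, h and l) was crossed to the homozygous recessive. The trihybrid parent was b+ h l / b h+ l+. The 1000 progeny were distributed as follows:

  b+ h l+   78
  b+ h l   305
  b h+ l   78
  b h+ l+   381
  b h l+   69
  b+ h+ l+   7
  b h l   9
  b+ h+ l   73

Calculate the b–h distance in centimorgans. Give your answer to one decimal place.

15.8 centimorgans

The two rarest classes, b h l and b+ h+ l+, are the double crossovers. Comparing them with the parentals, only the b allele has switched, so b is the middle locus and the order is l – b – h.
Crossovers in the b–h interval produce the single-crossover classes b+ h+ l and b h l+ (73 + 69 = 142) plus the double crossovers (16).
RF(b–h) = (142 + 16) / 1000 = 158/1000 = 0.1580 → 15.8 centimorgans.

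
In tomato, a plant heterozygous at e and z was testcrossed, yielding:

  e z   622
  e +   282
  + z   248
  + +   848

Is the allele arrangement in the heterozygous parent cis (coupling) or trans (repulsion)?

cis

The two most frequent classes are + + (848) and e z (622); these are the parental (non-recombinant) types.
So the F1 carried + + on one chromosome and e z on the other — the recessive alleles are on the same chromosome (cis / coupling).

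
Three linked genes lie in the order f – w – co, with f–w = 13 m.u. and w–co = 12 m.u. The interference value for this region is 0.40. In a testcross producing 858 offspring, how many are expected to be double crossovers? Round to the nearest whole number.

8

Map distances give recombination frequencies of 0.130 and 0.120 for the two intervals.
With interference 0.40 (so coincidence = 0.60), expected double-crossover frequency = 0.130 × 0.120 × 0.60 = 0.00936.
Expected number = 0.00936 × 858 = 8.03 ≈ 8.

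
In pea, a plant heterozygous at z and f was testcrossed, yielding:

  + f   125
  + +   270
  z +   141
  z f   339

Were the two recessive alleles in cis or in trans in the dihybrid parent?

The two most frequent classes are + + (270) and z f (339); these are the parental (non-recombinant) types.
So the F1 carried + + on one chromosome and z f on the other — the recessive alleles are on the same chromosome (cis / coupling).

cis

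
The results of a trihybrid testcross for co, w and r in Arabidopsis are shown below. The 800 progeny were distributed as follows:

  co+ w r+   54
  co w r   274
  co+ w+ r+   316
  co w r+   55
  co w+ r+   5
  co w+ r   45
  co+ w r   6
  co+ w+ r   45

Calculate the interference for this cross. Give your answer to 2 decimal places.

0.28

The two most frequent reciprocal classes, co w r and co+ w+ r+, are the parental types, so the F1 was co w r / co+ w+ r+.
The two rarest classes, co+ w r and co w+ r+, are the double crossovers. Comparing them with the parentals, only the co allele has switched, so co is the middle locus and the order is w – co – r.
w–co: (99 + 11)/800 = 0.1375; co–r: (100 + 11)/800 = 0.1388.
Expected DCO frequency = 0.1375 × 0.1388 ≈ 0.01909; observed = 11/800 ≈ 0.01375.
Coefficient of coincidence = 0.01375/0.01909 ≈ 0.72; interference = 1 − 0.72 = 0.28.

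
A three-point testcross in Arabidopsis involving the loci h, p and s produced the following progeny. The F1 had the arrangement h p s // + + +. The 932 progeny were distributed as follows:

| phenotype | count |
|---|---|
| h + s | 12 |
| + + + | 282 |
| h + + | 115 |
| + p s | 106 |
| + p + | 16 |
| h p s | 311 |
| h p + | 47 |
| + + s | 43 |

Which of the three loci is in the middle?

p

The two rarest classes, h + s and + p +, are the double crossovers. Comparing them with the parentals, only the p allele has switched, so p is the middle locus and the order is s – p – h.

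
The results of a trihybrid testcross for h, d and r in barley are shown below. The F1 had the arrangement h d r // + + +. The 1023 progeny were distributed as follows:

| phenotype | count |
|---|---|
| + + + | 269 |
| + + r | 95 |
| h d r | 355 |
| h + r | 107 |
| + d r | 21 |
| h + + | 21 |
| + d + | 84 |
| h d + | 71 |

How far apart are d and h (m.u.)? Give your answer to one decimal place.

22.8 m.u.

The two rarest classes, + d r and h + +, are the double crossovers. Comparing them with the parentals, only the h allele has switched, so h is the middle locus and the order is d – h – r.
Crossovers in the d–h interval produce the single-crossover classes h + r and + d + (107 + 84 = 191) plus the double crossovers (42).
RF(d–h) = (191 + 42) / 1023 = 233/1023 = 0.2278 → 22.8 m.u.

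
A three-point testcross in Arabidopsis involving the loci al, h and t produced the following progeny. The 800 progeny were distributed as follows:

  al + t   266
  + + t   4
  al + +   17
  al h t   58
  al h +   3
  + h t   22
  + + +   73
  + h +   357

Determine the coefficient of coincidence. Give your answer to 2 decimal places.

0.88

The two most frequent reciprocal classes, al + t and + h +, are the parental types, so the F1 was al + t / + h +.
The two rarest classes, + + t and al h +, are the double crossovers. Comparing them with the parentals, only the al allele has switched, so al is the middle locus and the order is h – al – t.
h–al: (131 + 7)/800 = 0.1725; al–t: (39 + 7)/800 = 0.0575.
Expected DCO frequency = 0.1725 × 0.0575 ≈ 0.00992; observed = 7/800 ≈ 0.00875.
Coefficient of coincidence = 0.00875/0.00992 ≈ 0.88.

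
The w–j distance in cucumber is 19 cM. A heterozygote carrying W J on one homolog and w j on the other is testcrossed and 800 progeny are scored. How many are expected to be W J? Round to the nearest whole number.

324

A map distance of 19 cM corresponds to a recombination frequency of 0.190.
The F1 is W J / w j, so W J is a parental gamete class with expected frequency (1 − r)/2 = 0.810/2 = 0.4050.
Expected number = 0.4050 × 800 = 324.00 ≈ 324.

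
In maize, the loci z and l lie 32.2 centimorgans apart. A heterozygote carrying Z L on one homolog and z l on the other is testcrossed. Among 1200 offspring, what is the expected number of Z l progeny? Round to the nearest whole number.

A map distance of 32.2 centimorgans corresponds to a recombination frequency of 0.322.
The F1 is Z L / z l, so Z l is a recombinant gamete class with expected frequency r/2 = 0.322/2 = 0.1610.
Expected number = 0.1610 × 1200 = 193.20 ≈ 193.

193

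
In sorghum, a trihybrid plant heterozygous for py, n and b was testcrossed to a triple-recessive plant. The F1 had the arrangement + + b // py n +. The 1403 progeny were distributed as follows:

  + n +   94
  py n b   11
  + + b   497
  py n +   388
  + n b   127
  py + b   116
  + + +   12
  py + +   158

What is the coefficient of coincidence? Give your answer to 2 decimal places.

The two rarest classes, + + + and py n b, are the double crossovers. Comparing them with the parentals, only the b allele has switched, so b is the middle locus and the order is py – b – n.
py–b: (210 + 23)/1403 = 0.1661; b–n: (285 + 23)/1403 = 0.2195.
Expected DCO frequency = 0.1661 × 0.2195 ≈ 0.03646; observed = 23/1403 ≈ 0.01639.
Coefficient of coincidence = 0.01639/0.03646 ≈ 0.45.

0.45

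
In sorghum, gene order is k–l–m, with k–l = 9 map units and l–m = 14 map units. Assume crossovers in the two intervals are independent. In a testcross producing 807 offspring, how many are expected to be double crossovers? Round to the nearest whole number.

Map distances give recombination frequencies of 0.090 and 0.140 for the two intervals.
With no interference, expected double-crossover frequency = 0.090 × 0.140 = 0.01260.
Expected number = 0.01260 × 807 = 10.17 ≈ 10.

10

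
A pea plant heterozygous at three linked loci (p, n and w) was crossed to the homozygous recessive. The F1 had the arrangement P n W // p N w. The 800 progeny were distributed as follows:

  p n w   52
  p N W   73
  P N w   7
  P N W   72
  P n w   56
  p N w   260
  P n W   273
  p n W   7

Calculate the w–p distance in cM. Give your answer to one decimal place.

17.9 cM

The two rarest classes, p n W and P N w, are the double crossovers. Comparing them with the parentals, only the p allele has switched, so p is the middle locus and the order is w – p – n.
Crossovers in the w–p interval produce the single-crossover classes P n w and p N W (56 + 73 = 129) plus the double crossovers (14).
RF(w–p) = (129 + 14) / 800 = 143/800 = 0.1787 → 17.9 cM.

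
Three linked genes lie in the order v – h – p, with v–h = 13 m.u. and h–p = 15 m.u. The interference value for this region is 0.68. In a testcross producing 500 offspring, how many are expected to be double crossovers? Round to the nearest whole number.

3

Map distances give recombination frequencies of 0.130 and 0.150 for the two intervals.
With interference 0.68 (so coincidence = 0.32), expected double-crossover frequency = 0.130 × 0.150 × 0.32 = 0.00624.
Expected number = 0.00624 × 500 = 3.12 ≈ 3.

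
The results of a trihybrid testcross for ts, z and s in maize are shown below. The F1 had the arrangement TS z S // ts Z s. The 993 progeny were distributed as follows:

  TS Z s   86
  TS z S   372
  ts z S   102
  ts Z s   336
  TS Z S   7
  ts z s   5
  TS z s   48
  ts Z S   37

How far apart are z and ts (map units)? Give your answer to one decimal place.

The two rarest classes, TS Z S and ts z s, are the double crossovers. Comparing them with the parentals, only the z allele has switched, so z is the middle locus and the order is ts – z – s.
Crossovers in the ts–z interval produce the single-crossover classes ts z S and TS Z s (102 + 86 = 188) plus the double crossovers (12).
RF(ts–z) = (188 + 12) / 993 = 200/993 = 0.2014 → 20.1 map units.

20.1 map units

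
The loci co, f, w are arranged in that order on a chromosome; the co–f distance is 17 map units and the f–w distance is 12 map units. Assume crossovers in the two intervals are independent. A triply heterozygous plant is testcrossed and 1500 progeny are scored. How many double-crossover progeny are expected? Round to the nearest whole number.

Map distances give recombination frequencies of 0.170 and 0.120 for the two intervals.
With no interference, expected double-crossover frequency = 0.170 × 0.120 = 0.02040.
Expected number = 0.02040 × 1500 = 30.60 ≈ 31.

31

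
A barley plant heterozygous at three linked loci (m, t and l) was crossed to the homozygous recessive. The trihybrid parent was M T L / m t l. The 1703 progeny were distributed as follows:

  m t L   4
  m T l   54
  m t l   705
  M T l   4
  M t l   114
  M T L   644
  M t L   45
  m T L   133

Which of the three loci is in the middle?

l

The two rarest classes, M T l and m t L, are the double crossovers. Comparing them with the parentals, only the l allele has switched, so l is the middle locus and the order is t – l – m.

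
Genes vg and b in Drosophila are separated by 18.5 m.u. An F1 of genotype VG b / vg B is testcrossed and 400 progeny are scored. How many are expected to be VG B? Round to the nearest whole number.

37

A map distance of 18.5 m.u. corresponds to a recombination frequency of 0.185.
The F1 is VG b / vg B, so VG B is a recombinant gamete class with expected frequency r/2 = 0.185/2 = 0.0925.
Expected number = 0.0925 × 400 = 37.00 ≈ 37.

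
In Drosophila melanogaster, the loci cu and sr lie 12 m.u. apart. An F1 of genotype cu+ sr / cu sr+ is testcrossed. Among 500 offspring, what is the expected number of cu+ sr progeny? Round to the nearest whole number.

A map distance of 12 m.u. corresponds to a recombination frequency of 0.120.
The F1 is cu+ sr / cu sr+, so cu+ sr is a parental gamete class with expected frequency (1 − r)/2 = 0.880/2 = 0.4400.
Expected number = 0.4400 × 500 = 220.00 ≈ 220.

220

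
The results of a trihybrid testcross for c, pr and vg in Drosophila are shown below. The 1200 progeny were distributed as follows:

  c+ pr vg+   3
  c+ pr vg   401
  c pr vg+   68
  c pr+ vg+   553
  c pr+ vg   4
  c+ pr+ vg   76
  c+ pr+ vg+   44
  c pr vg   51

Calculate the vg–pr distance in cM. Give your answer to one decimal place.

The two most frequent reciprocal classes, c+ pr vg and c pr+ vg+, are the parental types, so the F1 was c+ pr vg / c pr+ vg+.
The two rarest classes, c+ pr vg+ and c pr+ vg, are the double crossovers. Comparing them with the parentals, only the vg allele has switched, so vg is the middle locus and the order is pr – vg – c.
Crossovers in the pr–vg interval produce the single-crossover classes c+ pr+ vg and c pr vg+ (76 + 68 = 144) plus the double crossovers (7).
RF(pr–vg) = (144 + 7) / 1200 = 151/1200 = 0.1258 → 12.6 cM.

12.6 cM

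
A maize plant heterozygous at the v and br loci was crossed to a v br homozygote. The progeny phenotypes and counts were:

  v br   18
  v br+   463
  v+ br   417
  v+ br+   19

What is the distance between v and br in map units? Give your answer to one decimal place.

The two most frequent classes, v+ br (417) and v br+ (463), are the parental types, so the F1 was v+ br / v br+.
The recombinant classes are v+ br+ and v br: 19 + 18 = 37.
Recombination frequency = 37/917 = 0.0403 ≈ 4.0%, i.e. 4.0 map units.

4.0 map units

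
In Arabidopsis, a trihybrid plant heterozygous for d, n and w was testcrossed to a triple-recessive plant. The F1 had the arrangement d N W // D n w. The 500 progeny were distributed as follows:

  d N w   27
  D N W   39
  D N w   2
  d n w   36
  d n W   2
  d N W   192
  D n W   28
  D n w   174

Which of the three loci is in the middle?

The two rarest classes, d n W and D N w, are the double crossovers. Comparing them with the parentals, only the n allele has switched, so n is the middle locus and the order is d – n – w.

n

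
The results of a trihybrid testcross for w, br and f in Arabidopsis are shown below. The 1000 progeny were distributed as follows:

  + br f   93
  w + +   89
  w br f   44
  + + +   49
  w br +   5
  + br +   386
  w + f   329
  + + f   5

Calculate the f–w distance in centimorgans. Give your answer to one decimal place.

The two most frequent reciprocal classes, w + f and + br +, are the parental types, so the F1 was w + f / + br +.
The two rarest classes, + + f and w br +, are the double crossovers. Comparing them with the parentals, only the w allele has switched, so w is the middle locus and the order is br – w – f.
Crossovers in the w–f interval produce the single-crossover classes w + + and + br f (89 + 93 = 182) plus the double crossovers (10).
RF(w–f) = (182 + 10) / 1000 = 192/1000 = 0.1920 → 19.2 centimorgans.

19.2 centimorgans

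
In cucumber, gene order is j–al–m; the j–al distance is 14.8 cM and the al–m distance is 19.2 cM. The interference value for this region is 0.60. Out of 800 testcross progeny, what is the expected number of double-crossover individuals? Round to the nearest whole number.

Map distances give recombination frequencies of 0.148 and 0.192 for the two intervals.
With interference 0.60 (so coincidence = 0.40), expected double-crossover frequency = 0.148 × 0.192 × 0.40 = 0.01137.
Expected number = 0.01137 × 800 = 9.09 ≈ 9.

9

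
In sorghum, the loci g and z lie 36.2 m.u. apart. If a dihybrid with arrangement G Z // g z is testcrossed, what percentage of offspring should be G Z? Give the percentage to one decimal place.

A map distance of 36.2 m.u. corresponds to a recombination frequency of 0.362.
The F1 is G Z / g z, so G Z is a parental gamete class with expected frequency (1 − r)/2 = 0.638/2 = 0.3190.
That is 0.3190 = 31.9% of the progeny.

31.9%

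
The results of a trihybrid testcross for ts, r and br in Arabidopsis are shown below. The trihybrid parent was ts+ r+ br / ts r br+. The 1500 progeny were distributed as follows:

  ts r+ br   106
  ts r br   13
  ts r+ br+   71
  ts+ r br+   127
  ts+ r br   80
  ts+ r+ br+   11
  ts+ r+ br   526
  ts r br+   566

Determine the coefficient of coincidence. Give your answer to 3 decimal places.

0.800

The two rarest classes, ts+ r+ br+ and ts r br, are the double crossovers. Comparing them with the parentals, only the br allele has switched, so br is the middle locus and the order is ts – br – r.
ts–br: (233 + 24)/1500 = 0.1713; br–r: (151 + 24)/1500 = 0.1167.
Expected DCO frequency = 0.1713 × 0.1167 ≈ 0.01999; observed = 24/1500 ≈ 0.01600.
Coefficient of coincidence = 0.01600/0.01999 ≈ 0.800.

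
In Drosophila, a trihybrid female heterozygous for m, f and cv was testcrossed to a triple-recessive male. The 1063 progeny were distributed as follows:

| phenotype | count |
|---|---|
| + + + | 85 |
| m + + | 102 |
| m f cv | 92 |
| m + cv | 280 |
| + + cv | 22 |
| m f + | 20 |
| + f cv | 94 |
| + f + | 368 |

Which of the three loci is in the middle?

m

The two most frequent reciprocal classes, m + cv and + f +, are the parental types, so the F1 was m + cv / + f +.
The two rarest classes, + + cv and m f +, are the double crossovers. Comparing them with the parentals, only the m allele has switched, so m is the middle locus and the order is cv – m – f.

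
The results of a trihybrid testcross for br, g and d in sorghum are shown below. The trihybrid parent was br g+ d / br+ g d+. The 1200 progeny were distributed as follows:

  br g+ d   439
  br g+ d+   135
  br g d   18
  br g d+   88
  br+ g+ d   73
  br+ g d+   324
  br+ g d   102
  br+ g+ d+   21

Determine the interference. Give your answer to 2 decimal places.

0.15

The two rarest classes, br g d and br+ g+ d+, are the double crossovers. Comparing them with the parentals, only the g allele has switched, so g is the middle locus and the order is br – g – d.
br–g: (161 + 39)/1200 = 0.1667; g–d: (237 + 39)/1200 = 0.2300.
Expected DCO frequency = 0.1667 × 0.2300 ≈ 0.03834; observed = 39/1200 ≈ 0.03250.
Coefficient of coincidence = 0.03250/0.03834 ≈ 0.85; interference = 1 − 0.85 = 0.15.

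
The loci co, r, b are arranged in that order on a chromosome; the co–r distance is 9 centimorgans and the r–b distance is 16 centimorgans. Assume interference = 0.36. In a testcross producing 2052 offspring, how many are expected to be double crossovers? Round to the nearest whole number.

Map distances give recombination frequencies of 0.090 and 0.160 for the two intervals.
With interference 0.36 (so coincidence = 0.64), expected double-crossover frequency = 0.090 × 0.160 × 0.64 = 0.00922.
Expected number = 0.00922 × 2052 = 18.91 ≈ 19.

19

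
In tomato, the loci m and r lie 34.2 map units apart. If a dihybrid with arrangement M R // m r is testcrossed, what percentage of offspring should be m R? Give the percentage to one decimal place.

A map distance of 34.2 map units corresponds to a recombination frequency of 0.342.
The F1 is M R / m r, so m R is a recombinant gamete class with expected frequency r/2 = 0.342/2 = 0.1710.
That is 0.1710 = 17.1% of the progeny.

17.1%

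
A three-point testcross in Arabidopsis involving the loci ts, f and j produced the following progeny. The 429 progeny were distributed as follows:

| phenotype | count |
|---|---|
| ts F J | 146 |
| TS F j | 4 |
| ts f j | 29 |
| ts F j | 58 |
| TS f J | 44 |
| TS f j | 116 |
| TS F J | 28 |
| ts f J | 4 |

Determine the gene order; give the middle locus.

f

The two most frequent reciprocal classes, ts F J and TS f j, are the parental types, so the F1 was ts F J / TS f j.
The two rarest classes, ts f J and TS F j, are the double crossovers. Comparing them with the parentals, only the f allele has switched, so f is the middle locus and the order is j – f – ts.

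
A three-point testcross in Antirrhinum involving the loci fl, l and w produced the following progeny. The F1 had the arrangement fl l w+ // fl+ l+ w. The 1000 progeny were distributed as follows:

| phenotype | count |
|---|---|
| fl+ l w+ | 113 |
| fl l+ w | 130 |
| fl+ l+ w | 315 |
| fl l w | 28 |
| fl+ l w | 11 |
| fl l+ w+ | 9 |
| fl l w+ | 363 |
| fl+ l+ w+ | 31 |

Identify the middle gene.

The two rarest classes, fl l+ w+ and fl+ l w, are the double crossovers. Comparing them with the parentals, only the l allele has switched, so l is the middle locus and the order is w – l – fl.

l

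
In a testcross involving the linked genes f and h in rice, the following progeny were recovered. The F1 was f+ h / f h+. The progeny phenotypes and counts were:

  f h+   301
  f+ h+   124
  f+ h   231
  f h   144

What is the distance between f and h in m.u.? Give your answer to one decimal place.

33.5 m.u.

The recombinant classes are f+ h+ and f h: 124 + 144 = 268.
Recombination frequency = 268/800 = 0.3350 ≈ 33.5%, i.e. 33.5 m.u.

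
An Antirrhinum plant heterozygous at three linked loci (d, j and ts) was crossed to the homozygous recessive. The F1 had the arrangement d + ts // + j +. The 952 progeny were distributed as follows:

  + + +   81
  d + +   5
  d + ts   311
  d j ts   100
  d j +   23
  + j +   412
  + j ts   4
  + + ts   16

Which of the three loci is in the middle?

The two rarest classes, d + + and + j ts, are the double crossovers. Comparing them with the parentals, only the ts allele has switched, so ts is the middle locus and the order is j – ts – d.

ts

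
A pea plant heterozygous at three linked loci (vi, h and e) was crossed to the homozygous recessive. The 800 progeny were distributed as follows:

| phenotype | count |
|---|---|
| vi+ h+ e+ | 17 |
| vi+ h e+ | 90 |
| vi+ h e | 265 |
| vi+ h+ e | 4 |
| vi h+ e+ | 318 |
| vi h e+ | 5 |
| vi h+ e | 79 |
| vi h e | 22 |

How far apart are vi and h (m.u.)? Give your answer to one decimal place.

The two most frequent reciprocal classes, vi+ h e and vi h+ e+, are the parental types, so the F1 was vi+ h e / vi h+ e+.
The two rarest classes, vi+ h+ e and vi h e+, are the double crossovers. Comparing them with the parentals, only the h allele has switched, so h is the middle locus and the order is vi – h – e.
Crossovers in the vi–h interval produce the single-crossover classes vi h e and vi+ h+ e+ (22 + 17 = 39) plus the double crossovers (9).
RF(vi–h) = (39 + 9) / 800 = 48/800 = 0.0600 → 6.0 m.u.

6.0 m.u.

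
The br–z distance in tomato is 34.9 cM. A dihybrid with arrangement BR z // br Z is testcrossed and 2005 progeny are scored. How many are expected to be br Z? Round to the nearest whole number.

A map distance of 34.9 cM corresponds to a recombination frequency of 0.349.
The F1 is BR z / br Z, so br Z is a parental gamete class with expected frequency (1 − r)/2 = 0.651/2 = 0.3255.
Expected number = 0.3255 × 2005 = 652.63 ≈ 653.

653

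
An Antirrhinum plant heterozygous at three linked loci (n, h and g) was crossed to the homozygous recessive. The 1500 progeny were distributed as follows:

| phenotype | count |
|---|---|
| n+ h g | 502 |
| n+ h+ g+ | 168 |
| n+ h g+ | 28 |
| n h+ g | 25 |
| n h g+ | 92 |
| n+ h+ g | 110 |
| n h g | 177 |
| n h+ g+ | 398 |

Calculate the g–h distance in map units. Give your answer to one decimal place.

The two most frequent reciprocal classes, n+ h g and n h+ g+, are the parental types, so the F1 was n+ h g / n h+ g+.
The two rarest classes, n+ h g+ and n h+ g, are the double crossovers. Comparing them with the parentals, only the g allele has switched, so g is the middle locus and the order is h – g – n.
Crossovers in the h–g interval produce the single-crossover classes n+ h+ g and n h g+ (110 + 92 = 202) plus the double crossovers (53).
RF(h–g) = (202 + 53) / 1500 = 255/1500 = 0.1700 → 17.0 map units.

17.0 map units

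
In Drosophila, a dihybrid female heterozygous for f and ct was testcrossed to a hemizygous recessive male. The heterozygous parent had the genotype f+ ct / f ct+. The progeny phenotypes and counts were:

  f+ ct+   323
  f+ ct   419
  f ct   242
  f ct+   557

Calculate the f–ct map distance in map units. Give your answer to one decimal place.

36.7 map units

The recombinant classes are f+ ct+ and f ct: 323 + 242 = 565.
Recombination frequency = 565/1541 = 0.3666 ≈ 36.7%, i.e. 36.7 map units.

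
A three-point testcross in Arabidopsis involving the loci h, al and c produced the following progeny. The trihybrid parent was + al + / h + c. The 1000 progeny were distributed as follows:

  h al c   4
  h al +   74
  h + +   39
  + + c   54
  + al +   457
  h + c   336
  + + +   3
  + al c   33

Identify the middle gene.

The two rarest classes, + + + and h al c, are the double crossovers. Comparing them with the parentals, only the al allele has switched, so al is the middle locus and the order is c – al – h.

al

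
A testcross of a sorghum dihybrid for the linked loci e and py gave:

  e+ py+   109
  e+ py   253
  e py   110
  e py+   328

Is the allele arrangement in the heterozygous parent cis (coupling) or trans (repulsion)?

The two most frequent classes are e+ py (253) and e py+ (328); these are the parental (non-recombinant) types.
So the F1 carried e+ py on one chromosome and e py+ on the other — the recessive alleles are on opposite chromosomes (trans / repulsion).

trans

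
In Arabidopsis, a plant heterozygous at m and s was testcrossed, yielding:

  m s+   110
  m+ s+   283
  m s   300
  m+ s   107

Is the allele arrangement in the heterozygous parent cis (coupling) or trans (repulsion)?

cis

The two most frequent classes are m+ s+ (283) and m s (300); these are the parental (non-recombinant) types.
So the F1 carried m+ s+ on one chromosome and m s on the other — the recessive alleles are on the same chromosome (cis / coupling).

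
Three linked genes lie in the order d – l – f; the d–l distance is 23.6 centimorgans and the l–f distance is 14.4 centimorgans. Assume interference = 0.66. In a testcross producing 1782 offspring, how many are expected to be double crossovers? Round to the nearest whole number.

21

Map distances give recombination frequencies of 0.236 and 0.144 for the two intervals.
With interference 0.66 (so coincidence = 0.34), expected double-crossover frequency = 0.236 × 0.144 × 0.34 = 0.01155.
Expected number = 0.01155 × 1782 = 20.59 ≈ 21.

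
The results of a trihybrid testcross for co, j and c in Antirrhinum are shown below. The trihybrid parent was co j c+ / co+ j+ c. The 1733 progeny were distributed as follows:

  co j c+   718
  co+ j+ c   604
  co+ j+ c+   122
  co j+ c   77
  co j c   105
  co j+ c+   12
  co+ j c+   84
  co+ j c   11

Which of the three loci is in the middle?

The two rarest classes, co j+ c+ and co+ j c, are the double crossovers. Comparing them with the parentals, only the j allele has switched, so j is the middle locus and the order is co – j – c.

j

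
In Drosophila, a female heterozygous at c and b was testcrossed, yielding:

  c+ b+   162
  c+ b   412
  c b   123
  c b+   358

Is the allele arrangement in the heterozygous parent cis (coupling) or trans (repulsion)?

trans

The two most frequent classes are c+ b (412) and c b+ (358); these are the parental (non-recombinant) types.
So the F1 carried c+ b on one chromosome and c b+ on the other — the recessive alleles are on opposite chromosomes (trans / repulsion).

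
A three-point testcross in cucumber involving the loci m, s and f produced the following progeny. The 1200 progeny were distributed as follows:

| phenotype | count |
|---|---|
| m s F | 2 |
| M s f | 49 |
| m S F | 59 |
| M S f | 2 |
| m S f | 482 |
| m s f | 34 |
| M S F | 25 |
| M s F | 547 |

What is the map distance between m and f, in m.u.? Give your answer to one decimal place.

The two most frequent reciprocal classes, m S f and M s F, are the parental types, so the F1 was m S f / M s F.
The two rarest classes, M S f and m s F, are the double crossovers. Comparing them with the parentals, only the m allele has switched, so m is the middle locus and the order is s – m – f.
Crossovers in the m–f interval produce the single-crossover classes m S F and M s f (59 + 49 = 108) plus the double crossovers (4).
RF(m–f) = (108 + 4) / 1200 = 112/1200 = 0.0933 → 9.3 m.u.

9.3 m.u.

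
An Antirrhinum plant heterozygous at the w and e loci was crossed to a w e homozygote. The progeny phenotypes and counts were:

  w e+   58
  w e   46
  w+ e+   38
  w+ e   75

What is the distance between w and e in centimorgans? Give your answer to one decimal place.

The two most frequent classes, w+ e (75) and w e+ (58), are the parental types, so the F1 was w+ e / w e+.
The recombinant classes are w+ e+ and w e: 38 + 46 = 84.
Recombination frequency = 84/217 = 0.3871 ≈ 38.7%, i.e. 38.7 centimorgans.

38.7 centimorgans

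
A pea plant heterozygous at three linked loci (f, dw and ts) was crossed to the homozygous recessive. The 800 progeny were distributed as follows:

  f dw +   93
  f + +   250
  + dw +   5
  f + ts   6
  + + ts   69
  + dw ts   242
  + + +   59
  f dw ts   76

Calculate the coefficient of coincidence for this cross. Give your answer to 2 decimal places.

The two most frequent reciprocal classes, f + + and + dw ts, are the parental types, so the F1 was f + + / + dw ts.
The two rarest classes, f + ts and + dw +, are the double crossovers. Comparing them with the parentals, only the ts allele has switched, so ts is the middle locus and the order is f – ts – dw.
f–ts: (135 + 11)/800 = 0.1825; ts–dw: (162 + 11)/800 = 0.2162.
Expected DCO frequency = 0.1825 × 0.2162 ≈ 0.03946; observed = 11/800 ≈ 0.01375.
Coefficient of coincidence = 0.01375/0.03946 ≈ 0.35.

0.35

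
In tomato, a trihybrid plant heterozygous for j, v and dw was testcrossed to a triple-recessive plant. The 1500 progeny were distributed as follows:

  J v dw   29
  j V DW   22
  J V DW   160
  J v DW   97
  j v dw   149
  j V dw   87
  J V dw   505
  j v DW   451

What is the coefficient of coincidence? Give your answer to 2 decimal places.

0.90

The two most frequent reciprocal classes, J V dw and j v DW, are the parental types, so the F1 was J V dw / j v DW.
The two rarest classes, J v dw and j V DW, are the double crossovers. Comparing them with the parentals, only the v allele has switched, so v is the middle locus and the order is j – v – dw.
j–v: (184 + 51)/1500 = 0.1567; v–dw: (309 + 51)/1500 = 0.2400.
Expected DCO frequency = 0.1567 × 0.2400 ≈ 0.03761; observed = 51/1500 ≈ 0.03400.
Coefficient of coincidence = 0.03400/0.03761 ≈ 0.90.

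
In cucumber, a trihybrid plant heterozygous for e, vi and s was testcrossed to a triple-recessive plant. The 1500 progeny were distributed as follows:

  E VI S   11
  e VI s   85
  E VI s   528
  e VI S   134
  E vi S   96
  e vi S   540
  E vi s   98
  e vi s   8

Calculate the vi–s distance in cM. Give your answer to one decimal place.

The two most frequent reciprocal classes, e vi S and E VI s, are the parental types, so the F1 was e vi S / E VI s.
The two rarest classes, e vi s and E VI S, are the double crossovers. Comparing them with the parentals, only the s allele has switched, so s is the middle locus and the order is e – s – vi.
Crossovers in the s–vi interval produce the single-crossover classes e VI S and E vi s (134 + 98 = 232) plus the double crossovers (19).
RF(s–vi) = (232 + 19) / 1500 = 251/1500 = 0.1673 → 16.7 cM.

16.7 cM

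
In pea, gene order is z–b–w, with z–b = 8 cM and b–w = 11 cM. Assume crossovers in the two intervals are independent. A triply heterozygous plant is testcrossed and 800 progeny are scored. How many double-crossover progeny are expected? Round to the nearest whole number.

7

Map distances give recombination frequencies of 0.080 and 0.110 for the two intervals.
With no interference, expected double-crossover frequency = 0.080 × 0.110 = 0.00880.
Expected number = 0.00880 × 800 = 7.04 ≈ 7.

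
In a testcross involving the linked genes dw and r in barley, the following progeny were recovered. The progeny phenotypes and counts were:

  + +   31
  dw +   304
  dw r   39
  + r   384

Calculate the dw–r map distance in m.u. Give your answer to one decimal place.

9.2 m.u.

The two most frequent classes, + r (384) and dw + (304), are the parental types, so the F1 was + r / dw +.
The recombinant classes are + + and dw r: 31 + 39 = 70.
Recombination frequency = 70/758 = 0.0923 ≈ 9.2%, i.e. 9.2 m.u.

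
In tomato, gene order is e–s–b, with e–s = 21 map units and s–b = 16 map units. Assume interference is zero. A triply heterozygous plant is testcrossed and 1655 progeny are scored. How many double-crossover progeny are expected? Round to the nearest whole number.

Map distances give recombination frequencies of 0.210 and 0.160 for the two intervals.
With no interference, expected double-crossover frequency = 0.210 × 0.160 = 0.03360.
Expected number = 0.03360 × 1655 = 55.61 ≈ 56.

56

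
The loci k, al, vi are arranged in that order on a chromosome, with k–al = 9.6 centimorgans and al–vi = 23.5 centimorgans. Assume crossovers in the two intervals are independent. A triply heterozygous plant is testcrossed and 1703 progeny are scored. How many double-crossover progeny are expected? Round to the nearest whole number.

38

Map distances give recombination frequencies of 0.096 and 0.235 for the two intervals.
With no interference, expected double-crossover frequency = 0.096 × 0.235 = 0.02256.
Expected number = 0.02256 × 1703 = 38.42 ≈ 38.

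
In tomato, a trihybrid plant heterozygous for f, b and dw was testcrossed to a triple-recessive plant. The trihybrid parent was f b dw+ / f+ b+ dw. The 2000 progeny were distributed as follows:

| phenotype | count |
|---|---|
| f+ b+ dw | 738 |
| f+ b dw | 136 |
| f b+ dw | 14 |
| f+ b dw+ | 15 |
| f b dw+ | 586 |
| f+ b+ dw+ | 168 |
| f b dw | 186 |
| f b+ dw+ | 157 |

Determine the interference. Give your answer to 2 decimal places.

The two rarest classes, f+ b dw+ and f b+ dw, are the double crossovers. Comparing them with the parentals, only the f allele has switched, so f is the middle locus and the order is b – f – dw.
b–f: (293 + 29)/2000 = 0.1610; f–dw: (354 + 29)/2000 = 0.1915.
Expected DCO frequency = 0.1610 × 0.1915 ≈ 0.03083; observed = 29/2000 ≈ 0.01450.
Coefficient of coincidence = 0.01450/0.03083 ≈ 0.47; interference = 1 − 0.47 = 0.53.

0.53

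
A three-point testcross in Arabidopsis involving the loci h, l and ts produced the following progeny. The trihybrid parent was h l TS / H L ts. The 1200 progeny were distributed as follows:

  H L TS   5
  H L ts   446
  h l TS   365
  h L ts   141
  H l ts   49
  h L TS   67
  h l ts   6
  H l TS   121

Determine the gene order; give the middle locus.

ts

The two rarest classes, h l ts and H L TS, are the double crossovers. Comparing them with the parentals, only the ts allele has switched, so ts is the middle locus and the order is l – ts – h.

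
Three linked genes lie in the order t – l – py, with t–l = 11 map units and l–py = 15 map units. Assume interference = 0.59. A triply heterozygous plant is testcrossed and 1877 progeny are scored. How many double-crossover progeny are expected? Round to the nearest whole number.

Map distances give recombination frequencies of 0.110 and 0.150 for the two intervals.
With interference 0.59 (so coincidence = 0.41), expected double-crossover frequency = 0.110 × 0.150 × 0.41 = 0.00677.
Expected number = 0.00677 × 1877 = 12.70 ≈ 13.

13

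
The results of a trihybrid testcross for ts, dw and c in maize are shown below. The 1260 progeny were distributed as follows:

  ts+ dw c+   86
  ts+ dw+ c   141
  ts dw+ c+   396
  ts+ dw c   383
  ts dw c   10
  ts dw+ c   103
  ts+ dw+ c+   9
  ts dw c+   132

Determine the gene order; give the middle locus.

The two most frequent reciprocal classes, ts+ dw c and ts dw+ c+, are the parental types, so the F1 was ts+ dw c / ts dw+ c+.
The two rarest classes, ts dw c and ts+ dw+ c+, are the double crossovers. Comparing them with the parentals, only the ts allele has switched, so ts is the middle locus and the order is c – ts – dw.

ts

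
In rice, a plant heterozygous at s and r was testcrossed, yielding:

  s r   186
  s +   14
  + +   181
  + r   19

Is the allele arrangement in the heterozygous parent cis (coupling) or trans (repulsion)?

cis

The two most frequent classes are + + (181) and s r (186); these are the parental (non-recombinant) types.
So the F1 carried + + on one chromosome and s r on the other — the recessive alleles are on the same chromosome (cis / coupling).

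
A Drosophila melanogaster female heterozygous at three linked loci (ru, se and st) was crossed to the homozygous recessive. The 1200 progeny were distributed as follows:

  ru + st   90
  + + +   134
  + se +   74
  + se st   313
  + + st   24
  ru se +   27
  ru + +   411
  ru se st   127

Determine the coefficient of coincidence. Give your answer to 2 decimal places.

0.91

The two most frequent reciprocal classes, + se st and ru + +, are the parental types, so the F1 was + se st / ru + +.
The two rarest classes, + + st and ru se +, are the double crossovers. Comparing them with the parentals, only the se allele has switched, so se is the middle locus and the order is st – se – ru.
st–se: (164 + 51)/1200 = 0.1792; se–ru: (261 + 51)/1200 = 0.2600.
Expected DCO frequency = 0.1792 × 0.2600 ≈ 0.04659; observed = 51/1200 ≈ 0.04250.
Coefficient of coincidence = 0.04250/0.04659 ≈ 0.91.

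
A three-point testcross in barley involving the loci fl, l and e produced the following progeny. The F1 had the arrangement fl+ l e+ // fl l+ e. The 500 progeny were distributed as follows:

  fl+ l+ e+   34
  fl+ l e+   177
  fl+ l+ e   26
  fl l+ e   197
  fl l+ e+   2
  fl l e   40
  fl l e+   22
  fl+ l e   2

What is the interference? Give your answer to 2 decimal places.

0.51

The two rarest classes, fl+ l e and fl l+ e+, are the double crossovers. Comparing them with the parentals, only the e allele has switched, so e is the middle locus and the order is fl – e – l.
fl–e: (48 + 4)/500 = 0.1040; e–l: (74 + 4)/500 = 0.1560.
Expected DCO frequency = 0.1040 × 0.1560 ≈ 0.01622; observed = 4/500 ≈ 0.00800.
Coefficient of coincidence = 0.00800/0.01622 ≈ 0.49; interference = 1 − 0.49 = 0.51.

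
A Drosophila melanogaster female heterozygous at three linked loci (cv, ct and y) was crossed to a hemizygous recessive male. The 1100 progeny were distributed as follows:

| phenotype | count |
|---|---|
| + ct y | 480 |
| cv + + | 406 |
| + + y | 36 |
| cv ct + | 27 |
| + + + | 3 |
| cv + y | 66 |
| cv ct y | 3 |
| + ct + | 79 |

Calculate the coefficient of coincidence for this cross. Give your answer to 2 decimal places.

The two most frequent reciprocal classes, + ct y and cv + +, are the parental types, so the F1 was + ct y / cv + +.
The two rarest classes, cv ct y and + + +, are the double crossovers. Comparing them with the parentals, only the cv allele has switched, so cv is the middle locus and the order is y – cv – ct.
y–cv: (145 + 6)/1100 = 0.1373; cv–ct: (63 + 6)/1100 = 0.0627.
Expected DCO frequency = 0.1373 × 0.0627 ≈ 0.00861; observed = 6/1100 ≈ 0.00545.
Coefficient of coincidence = 0.00545/0.00861 ≈ 0.63.

0.63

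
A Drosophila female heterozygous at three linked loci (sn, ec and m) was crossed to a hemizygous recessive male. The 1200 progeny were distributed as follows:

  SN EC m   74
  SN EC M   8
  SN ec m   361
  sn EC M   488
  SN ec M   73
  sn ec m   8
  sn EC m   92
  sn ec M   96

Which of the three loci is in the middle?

The two most frequent reciprocal classes, sn EC M and SN ec m, are the parental types, so the F1 was sn EC M / SN ec m.
The two rarest classes, SN EC M and sn ec m, are the double crossovers. Comparing them with the parentals, only the sn allele has switched, so sn is the middle locus and the order is ec – sn – m.

sn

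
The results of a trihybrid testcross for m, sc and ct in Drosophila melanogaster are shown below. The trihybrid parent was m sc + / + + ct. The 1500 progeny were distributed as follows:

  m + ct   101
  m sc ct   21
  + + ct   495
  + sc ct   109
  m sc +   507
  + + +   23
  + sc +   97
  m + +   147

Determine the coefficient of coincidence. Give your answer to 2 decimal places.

The two rarest classes, m sc ct and + + +, are the double crossovers. Comparing them with the parentals, only the ct allele has switched, so ct is the middle locus and the order is m – ct – sc.
m–ct: (198 + 44)/1500 = 0.1613; ct–sc: (256 + 44)/1500 = 0.2000.
Expected DCO frequency = 0.1613 × 0.2000 ≈ 0.03226; observed = 44/1500 ≈ 0.02933.
Coefficient of coincidence = 0.02933/0.03226 ≈ 0.91.

0.91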